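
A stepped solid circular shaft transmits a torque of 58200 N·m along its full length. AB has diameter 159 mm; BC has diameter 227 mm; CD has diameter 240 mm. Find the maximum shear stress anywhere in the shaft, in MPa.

Under the same torque, τ_max = 16T/(πd³) is largest where d is smallest — segment AB (d = 159 mm).
τ_max = 16·58200/(π·(0.159)³) = 7.374×10^7 Pa.

73.7 MPa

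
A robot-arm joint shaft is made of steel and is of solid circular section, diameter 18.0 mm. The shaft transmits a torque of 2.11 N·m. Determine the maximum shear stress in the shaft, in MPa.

1.84 MPa

J = πd⁴/32 = π(0.0180)⁴/32 = 1.031×10^-8 m⁴.
τ_max = T·r/J = 2.110 × 0.00900 / 1.031×10^-8 = 1.843×10^6 Pa.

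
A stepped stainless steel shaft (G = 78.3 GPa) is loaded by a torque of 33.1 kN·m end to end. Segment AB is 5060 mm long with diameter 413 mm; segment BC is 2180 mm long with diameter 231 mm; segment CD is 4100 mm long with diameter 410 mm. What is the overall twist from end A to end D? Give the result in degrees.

J_AB = π(0.413)⁴/32 = 2.86×10^-3 m⁴; J_BC = π(0.231)⁴/32 = 2.80×10^-4 m⁴; J_CD = π(0.410)⁴/32 = 2.77×10^-3 m⁴.
θ = (T/G)·Σ L_i/J_i = (33100/78.3×10⁹)·(5.06/2.86×10^-3 + 2.18/2.80×10^-4 + 4.10/2.77×10^-3) = 4.670×10^-3 rad.

0.268°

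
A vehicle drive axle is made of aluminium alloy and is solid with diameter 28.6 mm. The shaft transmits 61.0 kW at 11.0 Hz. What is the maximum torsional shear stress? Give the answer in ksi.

27.9 ksi

ω = 2π·11.0 = 69.12 rad/s, so T = P/ω = 61.0×10³ / 69.12 = 882.6 N·m.
J = πd⁴/32 = π(0.0286)⁴/32 = 6.568×10^-8 m⁴.
τ_max = T·r/J = 882.6 × 0.0143 / 6.568×10^-8 = 1.921×10^8 Pa.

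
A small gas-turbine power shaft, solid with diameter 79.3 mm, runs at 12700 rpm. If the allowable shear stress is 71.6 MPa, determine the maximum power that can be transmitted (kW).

9320 kW

J = πd⁴/32 = π(0.0793)⁴/32 = 3.882×10^-6 m⁴.
T_max = τ_allow·J/r = 7.16×10^7 × 3.882×10^-6 / 0.0396 = 7011 N·m.
ω = 2π·12700/60 = 1330 rad/s, so P_max = T_max·ω = 9.324×10^6 W.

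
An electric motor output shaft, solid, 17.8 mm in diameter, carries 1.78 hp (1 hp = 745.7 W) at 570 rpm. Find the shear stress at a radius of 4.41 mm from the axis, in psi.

1440 psi

ω = 2π·570/60 = 59.69 rad/s, so T = P/ω = 1.78×745.7 / 59.69 = 22.24 N·m.
J = πd⁴/32 = π(0.0178)⁴/32 = 9.856×10^-9 m⁴.
Shear stress varies linearly with radius: τ = T·r/J = 22.24 × 0.00441 / 9.856×10^-9 = 9.950×10^6 Pa.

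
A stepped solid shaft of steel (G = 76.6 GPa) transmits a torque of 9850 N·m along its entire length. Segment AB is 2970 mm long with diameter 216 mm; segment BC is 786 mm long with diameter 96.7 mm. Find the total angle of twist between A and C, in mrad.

13.6 mrad

J_AB = π(0.216)⁴/32 = 2.14×10^-4 m⁴; J_BC = π(0.0967)⁴/32 = 8.58×10^-6 m⁴.
θ = (T/G)·Σ L_i/J_i = (9850/76.6×10⁹)·(2.97/2.14×10^-4 + 0.786/8.58×10^-6) = 0.01356 rad.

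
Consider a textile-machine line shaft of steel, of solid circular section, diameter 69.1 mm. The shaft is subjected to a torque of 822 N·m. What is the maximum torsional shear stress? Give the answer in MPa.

J = πd⁴/32 = π(0.0691)⁴/32 = 2.238×10^-6 m⁴.
τ_max = T·r/J = 822.0 × 0.0345 / 2.238×10^-6 = 1.269×10^7 Pa.

12.7 MPa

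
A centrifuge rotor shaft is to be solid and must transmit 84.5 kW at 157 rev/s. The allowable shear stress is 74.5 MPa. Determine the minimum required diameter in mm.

ω = 2π·157 = 986.5 rad/s, so T = P/ω = 84.5×10³ / 986.5 = 85.66 N·m.
For a solid shaft τ_max = 16T/(πd³), so d = (16T/(π τ_allow))^(1/3) = (16·85.66/(π·7.45×10^7))^(1/3) = 0.01802 m.

18.0 mm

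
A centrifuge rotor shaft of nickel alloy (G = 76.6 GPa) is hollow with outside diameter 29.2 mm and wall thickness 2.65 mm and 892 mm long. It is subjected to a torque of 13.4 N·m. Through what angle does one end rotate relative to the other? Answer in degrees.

J = π(d_o⁴ − d_i⁴)/32 = π(0.0292⁴ − 0.0239⁴)/32 = 3.934×10^-8 m⁴.
θ = T·L/(G·J) = 13.40 × 0.892 / (76.6×10⁹ × 3.934×10^-8) = 3.966×10^-3 rad.

0.227°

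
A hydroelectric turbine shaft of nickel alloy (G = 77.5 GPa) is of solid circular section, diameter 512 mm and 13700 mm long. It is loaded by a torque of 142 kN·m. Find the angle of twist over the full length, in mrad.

3.72 mrad

J = πd⁴/32 = π(0.512)⁴/32 = 6.747×10^-3 m⁴.
θ = T·L/(G·J) = 142000 × 13.7 / (77.5×10⁹ × 6.747×10^-3) = 3.721×10^-3 rad.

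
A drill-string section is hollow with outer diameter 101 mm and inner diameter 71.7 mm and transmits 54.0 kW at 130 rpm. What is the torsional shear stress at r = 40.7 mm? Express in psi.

ω = 2π·130/60 = 13.61 rad/s, so T = P/ω = 54.0×10³ / 13.61 = 3967 N·m.
J = π(d_o⁴ − d_i⁴)/32 = π(0.101⁴ − 0.0717⁴)/32 = 7.621×10^-6 m⁴.
Shear stress varies linearly with radius: τ = T·r/J = 3967 × 0.0407 / 7.621×10^-6 = 2.118×10^7 Pa.

3070 psi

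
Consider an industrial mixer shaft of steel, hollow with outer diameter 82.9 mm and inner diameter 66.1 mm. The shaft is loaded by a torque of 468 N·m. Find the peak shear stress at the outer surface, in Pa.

7.02e6 Pa

J = π(d_o⁴ − d_i⁴)/32 = π(0.0829⁴ − 0.0661⁴)/32 = 2.763×10^-6 m⁴.
τ_max = T·r/J = 468.0 × 0.0415 / 2.763×10^-6 = 7.022×10^6 Pa.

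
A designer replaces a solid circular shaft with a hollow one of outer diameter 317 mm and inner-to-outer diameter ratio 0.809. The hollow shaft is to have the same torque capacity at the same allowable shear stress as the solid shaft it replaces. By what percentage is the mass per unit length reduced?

49.8 %

Equal τ_max and T ⇒ the solid shaft needs d_s³ = d_o³(1−k⁴), so d_s = 317·(1−0.809⁴)^(1/3) = 263.1 mm.
Area ratio A_h/A_s = d_o²(1−k²)/d_s² = (1−k²)/(1−k⁴)^(2/3) = 0.5016.
Mass saving = 1 − 0.5016 = 49.8 %.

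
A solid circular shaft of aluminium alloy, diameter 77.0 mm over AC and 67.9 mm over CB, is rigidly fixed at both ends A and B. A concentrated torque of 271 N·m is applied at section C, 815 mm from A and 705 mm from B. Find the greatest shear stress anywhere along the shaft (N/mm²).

Compatibility: T_A·a/J_AC = T_B·b/J_CB with T_A + T_B = T₀.
J_AC = 3.45×10^-6 m⁴, J_CB = 2.09×10^-6 m⁴, so T_A = T₀·(J_AC/a)/((J_AC/a)+(J_CB/b)) = 159.5 N·m, T_B = 111.5 N·m.
τ in each portion: τ_AC = 1.78×10^6 Pa, τ_CB = 1.81×10^6 Pa; maximum is in CB.
τ_max = T_CB·r/J = 111.5·0.0340/2.09×10^-6 = 1.814×10^6 Pa.

1.81 N/mm²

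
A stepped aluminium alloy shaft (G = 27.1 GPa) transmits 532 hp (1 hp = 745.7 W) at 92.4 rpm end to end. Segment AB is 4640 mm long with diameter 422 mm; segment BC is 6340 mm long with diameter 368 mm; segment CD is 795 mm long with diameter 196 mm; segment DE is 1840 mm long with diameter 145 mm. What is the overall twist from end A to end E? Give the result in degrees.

4.59°

ω = 2π·92.4/60 = 9.676 rad/s, so T = P/ω = 532×745.7 / 9.676 = 41000 N·m.
J_AB = π(0.422)⁴/32 = 3.11×10^-3 m⁴; J_BC = π(0.368)⁴/32 = 1.80×10^-3 m⁴; J_CD = π(0.196)⁴/32 = 1.45×10^-4 m⁴; J_DE = π(0.145)⁴/32 = 4.34×10^-5 m⁴.
θ = (T/G)·Σ L_i/J_i = (41000/27.1×10⁹)·(4.64/3.11×10^-3 + 6.34/1.80×10^-3 + 0.795/1.45×10^-4 + 1.84/4.34×10^-5) = 0.08003 rad.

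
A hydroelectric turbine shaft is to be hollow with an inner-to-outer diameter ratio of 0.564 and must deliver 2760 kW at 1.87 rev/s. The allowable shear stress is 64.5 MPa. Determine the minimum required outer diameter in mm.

274 mm

ω = 2π·1.87 = 11.75 rad/s, so T = P/ω = 2760×10³ / 11.75 = 234900 N·m.
For a hollow shaft with d_i/d_o = 0.564: τ_max = 16T/(π d_o³ (1−k⁴)), so d_o = [16T/(π τ_allow (1−k⁴))]^(1/3) = [16·234900/(π·6.45×10^7·0.8988)]^(1/3) = 0.2743 m.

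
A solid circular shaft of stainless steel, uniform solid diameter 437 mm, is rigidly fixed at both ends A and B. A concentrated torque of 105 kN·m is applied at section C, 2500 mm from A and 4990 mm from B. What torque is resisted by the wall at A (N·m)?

With uniform GJ and both ends fixed, compatibility θ_AC = θ_CB gives T_A·a = T_B·b, together with T_A + T_B = T₀.
T_A = T₀·b/(a+b) = 105000·4990/7490 = 69950 N·m; T_B = 35050 N·m.

70000 N·m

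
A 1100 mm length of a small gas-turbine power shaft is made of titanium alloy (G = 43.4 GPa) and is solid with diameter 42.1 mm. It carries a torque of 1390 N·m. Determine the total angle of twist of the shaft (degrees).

6.55°

J = πd⁴/32 = π(0.0421)⁴/32 = 3.084×10^-7 m⁴.
θ = T·L/(G·J) = 1390 × 1.10 / (43.4×10⁹ × 3.084×10^-7) = 0.1142 rad.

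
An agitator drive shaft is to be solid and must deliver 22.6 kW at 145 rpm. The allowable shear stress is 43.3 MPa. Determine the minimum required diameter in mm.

55.9 mm

ω = 2π·145/60 = 15.18 rad/s, so T = P/ω = 22.6×10³ / 15.18 = 1488 N·m.
For a solid shaft τ_max = 16T/(πd³), so d = (16T/(π τ_allow))^(1/3) = (16·1488/(π·4.33×10^7))^(1/3) = 0.05594 m.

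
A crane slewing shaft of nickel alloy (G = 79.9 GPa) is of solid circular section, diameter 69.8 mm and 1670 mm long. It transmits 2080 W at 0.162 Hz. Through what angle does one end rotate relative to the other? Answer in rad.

0.0183 rad

ω = 2π·0.162 = 1.018 rad/s, so T = P/ω = 2080 / 1.018 = 2043 N·m.
J = πd⁴/32 = π(0.0698)⁴/32 = 2.330×10^-6 m⁴.
θ = T·L/(G·J) = 2043 × 1.67 / (79.9×10⁹ × 2.330×10^-6) = 0.01833 rad.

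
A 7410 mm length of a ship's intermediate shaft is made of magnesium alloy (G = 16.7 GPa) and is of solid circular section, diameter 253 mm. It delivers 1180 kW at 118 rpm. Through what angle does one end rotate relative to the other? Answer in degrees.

6.04°

ω = 2π·118/60 = 12.36 rad/s, so T = P/ω = 1180×10³ / 12.36 = 95490 N·m.
J = πd⁴/32 = π(0.253)⁴/32 = 4.022×10^-4 m⁴.
θ = T·L/(G·J) = 95490 × 7.41 / (16.7×10⁹ × 4.022×10^-4) = 0.1053 rad.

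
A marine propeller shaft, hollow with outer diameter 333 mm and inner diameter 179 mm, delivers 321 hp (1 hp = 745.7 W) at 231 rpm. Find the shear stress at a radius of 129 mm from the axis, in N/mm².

1.15 N/mm²

ω = 2π·231/60 = 24.19 rad/s, so T = P/ω = 321×745.7 / 24.19 = 9895 N·m.
J = π(d_o⁴ − d_i⁴)/32 = π(0.333⁴ − 0.179⁴)/32 = 1.106×10^-3 m⁴.
Shear stress varies linearly with radius: τ = T·r/J = 9895 × 0.129 / 1.106×10^-3 = 1.154×10^6 Pa.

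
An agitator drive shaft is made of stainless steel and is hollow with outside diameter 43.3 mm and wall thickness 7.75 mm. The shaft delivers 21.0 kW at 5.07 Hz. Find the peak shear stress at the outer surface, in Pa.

ω = 2π·5.07 = 31.86 rad/s, so T = P/ω = 21.0×10³ / 31.86 = 659.2 N·m.
J = π(d_o⁴ − d_i⁴)/32 = π(0.0433⁴ − 0.0278⁴)/32 = 2.865×10^-7 m⁴.
τ_max = T·r/J = 659.2 × 0.0216 / 2.865×10^-7 = 4.982×10^7 Pa.

4.98e7 Pa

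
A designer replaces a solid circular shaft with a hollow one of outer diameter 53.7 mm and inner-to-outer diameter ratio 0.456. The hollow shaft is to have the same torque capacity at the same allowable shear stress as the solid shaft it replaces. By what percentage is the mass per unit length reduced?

18.4 %

Equal τ_max and T ⇒ the solid shaft needs d_s³ = d_o³(1−k⁴), so d_s = 53.7·(1−0.456⁴)^(1/3) = 52.91 mm.
Area ratio A_h/A_s = d_o²(1−k²)/d_s² = (1−k²)/(1−k⁴)^(2/3) = 0.8158.
Mass saving = 1 − 0.8158 = 18.4 %.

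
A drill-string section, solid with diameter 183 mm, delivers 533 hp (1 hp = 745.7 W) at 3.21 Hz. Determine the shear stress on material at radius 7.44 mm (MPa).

ω = 2π·3.21 = 20.17 rad/s, so T = P/ω = 533×745.7 / 20.17 = 19710 N·m.
J = πd⁴/32 = π(0.183)⁴/32 = 1.101×10^-4 m⁴.
Shear stress varies linearly with radius: τ = T·r/J = 19710 × 0.00744 / 1.101×10^-4 = 1.332×10^6 Pa.

1.33 MPa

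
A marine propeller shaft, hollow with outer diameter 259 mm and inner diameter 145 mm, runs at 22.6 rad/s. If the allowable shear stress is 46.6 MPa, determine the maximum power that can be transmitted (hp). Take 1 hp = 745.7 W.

4340 hp

J = π(d_o⁴ − d_i⁴)/32 = π(0.259⁴ − 0.145⁴)/32 = 3.984×10^-4 m⁴.
T_max = τ_allow·J/r = 4.66×10^7 × 3.984×10^-4 / 0.130 = 143400 N·m.
ω = 22.6 rad/s, so P_max = T_max·ω = 3.240×10^6 W.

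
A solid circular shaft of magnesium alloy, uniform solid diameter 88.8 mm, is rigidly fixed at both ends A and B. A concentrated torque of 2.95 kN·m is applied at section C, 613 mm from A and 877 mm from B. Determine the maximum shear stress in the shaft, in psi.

With uniform GJ and both ends fixed, compatibility θ_AC = θ_CB gives T_A·a = T_B·b, together with T_A + T_B = T₀.
T_A = T₀·b/(a+b) = 2950·877/1490 = 1736 N·m; T_B = 1214 N·m.
τ in each portion: τ_AC = 1.26×10^7 Pa, τ_CB = 8.83×10^6 Pa; maximum is in AC.
τ_max = T_AC·r/J = 1736·0.0444/6.10×10^-6 = 1.263×10^7 Pa.

1830 psi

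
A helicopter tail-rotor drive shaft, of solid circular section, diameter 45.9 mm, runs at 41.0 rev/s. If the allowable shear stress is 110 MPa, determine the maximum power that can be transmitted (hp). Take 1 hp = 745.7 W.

722 hp

J = πd⁴/32 = π(0.0459)⁴/32 = 4.358×10^-7 m⁴.
T_max = τ_allow·J/r = 1.10×10^8 × 4.358×10^-7 / 0.0229 = 2089 N·m.
ω = 2π·41.0 = 257.6 rad/s, so P_max = T_max·ω = 5.381×10^5 W.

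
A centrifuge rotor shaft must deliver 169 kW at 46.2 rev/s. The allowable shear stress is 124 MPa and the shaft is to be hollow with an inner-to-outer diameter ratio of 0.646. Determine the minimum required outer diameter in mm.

ω = 2π·46.2 = 290.3 rad/s, so T = P/ω = 169×10³ / 290.3 = 582.2 N·m.
For a hollow shaft with d_i/d_o = 0.646: τ_max = 16T/(π d_o³ (1−k⁴)), so d_o = [16T/(π τ_allow (1−k⁴))]^(1/3) = [16·582.2/(π·1.24×10^8·0.8258)]^(1/3) = 0.03071 m.

30.7 mm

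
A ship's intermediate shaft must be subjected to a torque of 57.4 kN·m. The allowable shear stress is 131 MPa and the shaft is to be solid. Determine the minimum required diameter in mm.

For a solid shaft τ_max = 16T/(πd³), so d = (16T/(π τ_allow))^(1/3) = (16·57400/(π·1.31×10^8))^(1/3) = 0.1307 m.

131 mm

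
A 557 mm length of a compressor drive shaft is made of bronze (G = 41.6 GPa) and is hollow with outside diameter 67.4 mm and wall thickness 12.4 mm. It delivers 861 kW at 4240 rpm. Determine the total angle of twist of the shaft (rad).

0.0152 rad

ω = 2π·4240/60 = 444.0 rad/s, so T = P/ω = 861×10³ / 444.0 = 1939 N·m.
J = π(d_o⁴ − d_i⁴)/32 = π(0.0674⁴ − 0.0426⁴)/32 = 1.703×10^-6 m⁴.
θ = T·L/(G·J) = 1939 × 0.557 / (41.6×10⁹ × 1.703×10^-6) = 0.01525 rad.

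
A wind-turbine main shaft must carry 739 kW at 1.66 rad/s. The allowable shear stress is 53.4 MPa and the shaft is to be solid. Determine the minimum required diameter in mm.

ω = 1.66 rad/s, so T = P/ω = 739×10³ / 1.660 = 445200 N·m.
For a solid shaft τ_max = 16T/(πd³), so d = (16T/(π τ_allow))^(1/3) = (16·445200/(π·5.34×10^7))^(1/3) = 0.3489 m.

349 mm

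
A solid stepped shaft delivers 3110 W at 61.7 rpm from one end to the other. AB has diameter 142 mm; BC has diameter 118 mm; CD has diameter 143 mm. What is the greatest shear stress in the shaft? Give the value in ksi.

ω = 2π·61.7/60 = 6.461 rad/s, so T = P/ω = 3110 / 6.461 = 481.3 N·m.
Under the same torque, τ_max = 16T/(πd³) is largest where d is smallest — segment BC (d = 118 mm).
τ_max = 16·481.3/(π·(0.118)³) = 1.492×10^6 Pa.

0.216 ksi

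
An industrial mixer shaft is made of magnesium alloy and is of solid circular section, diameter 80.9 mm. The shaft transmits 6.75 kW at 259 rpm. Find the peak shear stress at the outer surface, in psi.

347 psi

ω = 2π·259/60 = 27.12 rad/s, so T = P/ω = 6.75×10³ / 27.12 = 248.9 N·m.
J = πd⁴/32 = π(0.0809)⁴/32 = 4.205×10^-6 m⁴.
τ_max = T·r/J = 248.9 × 0.0404 / 4.205×10^-6 = 2.394×10^6 Pa.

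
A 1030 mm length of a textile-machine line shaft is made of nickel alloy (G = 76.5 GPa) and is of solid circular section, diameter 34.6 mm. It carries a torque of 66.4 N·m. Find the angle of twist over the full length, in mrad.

J = πd⁴/32 = π(0.0346)⁴/32 = 1.407×10^-7 m⁴.
θ = T·L/(G·J) = 66.40 × 1.03 / (76.5×10⁹ × 1.407×10^-7) = 6.354×10^-3 rad.

6.35 mrad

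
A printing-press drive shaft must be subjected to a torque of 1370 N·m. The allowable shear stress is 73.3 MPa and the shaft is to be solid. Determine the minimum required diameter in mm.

45.7 mm

For a solid shaft τ_max = 16T/(πd³), so d = (16T/(π τ_allow))^(1/3) = (16·1370/(π·7.33×10^7))^(1/3) = 0.04566 m.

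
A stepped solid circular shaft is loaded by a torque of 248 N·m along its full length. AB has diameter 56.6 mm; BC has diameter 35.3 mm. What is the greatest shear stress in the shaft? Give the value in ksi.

4.16 ksi

Under the same torque, τ_max = 16T/(πd³) is largest where d is smallest — segment BC (d = 35.3 mm).
τ_max = 16·248.0/(π·(0.0353)³) = 2.871×10^7 Pa.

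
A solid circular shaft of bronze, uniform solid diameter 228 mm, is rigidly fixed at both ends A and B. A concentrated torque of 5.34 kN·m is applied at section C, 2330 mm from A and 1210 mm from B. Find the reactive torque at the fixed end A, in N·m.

1830 N·m

With uniform GJ and both ends fixed, compatibility θ_AC = θ_CB gives T_A·a = T_B·b, together with T_A + T_B = T₀.
T_A = T₀·b/(a+b) = 5340·1210/3540 = 1825 N·m; T_B = 3515 N·m.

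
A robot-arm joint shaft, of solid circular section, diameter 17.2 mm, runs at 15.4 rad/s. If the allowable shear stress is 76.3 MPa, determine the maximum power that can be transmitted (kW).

1.17 kW

J = πd⁴/32 = π(0.0172)⁴/32 = 8.592×10^-9 m⁴.
T_max = τ_allow·J/r = 7.63×10^7 × 8.592×10^-9 / 0.00860 = 76.23 N·m.
ω = 15.4 rad/s, so P_max = T_max·ω = 1174 W.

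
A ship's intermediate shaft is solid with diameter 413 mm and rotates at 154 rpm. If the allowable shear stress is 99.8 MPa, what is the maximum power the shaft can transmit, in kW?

J = πd⁴/32 = π(0.413)⁴/32 = 2.856×10^-3 m⁴.
T_max = τ_allow·J/r = 9.98×10^7 × 2.856×10^-3 / 0.206 = 1.380e6 N·m.
ω = 2π·154/60 = 16.13 rad/s, so P_max = T_max·ω = 2.226×10^7 W.

22300 kW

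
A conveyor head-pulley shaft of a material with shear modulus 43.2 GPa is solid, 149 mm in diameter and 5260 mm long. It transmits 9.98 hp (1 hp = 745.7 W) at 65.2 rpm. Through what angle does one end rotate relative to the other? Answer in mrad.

2.74 mrad

ω = 2π·65.2/60 = 6.828 rad/s, so T = P/ω = 9.98×745.7 / 6.828 = 1090 N·m.
J = πd⁴/32 = π(0.149)⁴/32 = 4.839×10^-5 m⁴.
θ = T·L/(G·J) = 1090 × 5.26 / (43.2×10⁹ × 4.839×10^-5) = 2.743×10^-3 rad.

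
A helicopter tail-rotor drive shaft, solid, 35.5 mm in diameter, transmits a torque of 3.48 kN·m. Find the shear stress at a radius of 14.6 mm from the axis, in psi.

J = πd⁴/32 = π(0.0355)⁴/32 = 1.559×10^-7 m⁴.
Shear stress varies linearly with radius: τ = T·r/J = 3480 × 0.0146 / 1.559×10^-7 = 3.259×10^8 Pa.

47300 psi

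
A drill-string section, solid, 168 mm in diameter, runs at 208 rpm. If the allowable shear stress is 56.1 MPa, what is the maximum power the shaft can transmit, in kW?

J = πd⁴/32 = π(0.168)⁴/32 = 7.821×10^-5 m⁴.
T_max = τ_allow·J/r = 5.61×10^7 × 7.821×10^-5 / 0.0840 = 52230 N·m.
ω = 2π·208/60 = 21.78 rad/s, so P_max = T_max·ω = 1.138×10^6 W.

1140 kW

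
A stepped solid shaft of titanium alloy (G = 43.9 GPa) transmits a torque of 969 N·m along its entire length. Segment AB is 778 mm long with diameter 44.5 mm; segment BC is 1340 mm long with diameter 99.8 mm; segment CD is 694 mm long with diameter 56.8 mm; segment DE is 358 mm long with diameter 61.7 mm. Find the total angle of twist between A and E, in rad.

0.0682 rad

J_AB = π(0.0445)⁴/32 = 3.85×10^-7 m⁴; J_BC = π(0.0998)⁴/32 = 9.74×10^-6 m⁴; J_CD = π(0.0568)⁴/32 = 1.02×10^-6 m⁴; J_DE = π(0.0617)⁴/32 = 1.42×10^-6 m⁴.
θ = (T/G)·Σ L_i/J_i = (969.0/43.9×10⁹)·(0.778/3.85×10^-7 + 1.34/9.74×10^-6 + 0.694/1.02×10^-6 + 0.358/1.42×10^-6) = 0.06819 rad.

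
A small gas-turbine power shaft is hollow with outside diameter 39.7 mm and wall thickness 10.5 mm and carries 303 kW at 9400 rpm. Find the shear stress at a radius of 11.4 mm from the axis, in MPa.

15.1 MPa

ω = 2π·9400/60 = 984.4 rad/s, so T = P/ω = 303×10³ / 984.4 = 307.8 N·m.
J = π(d_o⁴ − d_i⁴)/32 = π(0.0397⁴ − 0.0187⁴)/32 = 2.319×10^-7 m⁴.
Shear stress varies linearly with radius: τ = T·r/J = 307.8 × 0.0114 / 2.319×10^-7 = 1.513×10^7 Pa.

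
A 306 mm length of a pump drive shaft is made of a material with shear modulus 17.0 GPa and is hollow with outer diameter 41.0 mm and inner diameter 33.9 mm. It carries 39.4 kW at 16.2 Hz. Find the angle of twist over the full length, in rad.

0.0472 rad

ω = 2π·16.2 = 101.8 rad/s, so T = P/ω = 39.4×10³ / 101.8 = 387.1 N·m.
J = π(d_o⁴ − d_i⁴)/32 = π(0.0410⁴ − 0.0339⁴)/32 = 1.478×10^-7 m⁴.
θ = T·L/(G·J) = 387.1 × 0.306 / (17.0×10⁹ × 1.478×10^-7) = 0.04715 rad.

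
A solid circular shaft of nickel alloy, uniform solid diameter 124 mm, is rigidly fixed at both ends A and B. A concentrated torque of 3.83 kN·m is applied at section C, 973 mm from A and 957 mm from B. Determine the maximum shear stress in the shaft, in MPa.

5.16 MPa

With uniform GJ and both ends fixed, compatibility θ_AC = θ_CB gives T_A·a = T_B·b, together with T_A + T_B = T₀.
T_A = T₀·b/(a+b) = 3830·957/1930 = 1899 N·m; T_B = 1931 N·m.
τ in each portion: τ_AC = 5.07×10^6 Pa, τ_CB = 5.16×10^6 Pa; maximum is in CB.
τ_max = T_CB·r/J = 1931·0.0620/2.32×10^-5 = 5.158×10^6 Pa.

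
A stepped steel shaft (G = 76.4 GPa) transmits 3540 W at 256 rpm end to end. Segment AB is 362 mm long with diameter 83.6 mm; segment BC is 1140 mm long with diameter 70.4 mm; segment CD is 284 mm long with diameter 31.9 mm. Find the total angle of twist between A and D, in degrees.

0.331°

ω = 2π·256/60 = 26.81 rad/s, so T = P/ω = 3540 / 26.81 = 132.0 N·m.
J_AB = π(0.0836)⁴/32 = 4.80×10^-6 m⁴; J_BC = π(0.0704)⁴/32 = 2.41×10^-6 m⁴; J_CD = π(0.0319)⁴/32 = 1.02×10^-7 m⁴.
θ = (T/G)·Σ L_i/J_i = (132.0/76.4×10⁹)·(0.362/4.80×10^-6 + 1.14/2.41×10^-6 + 0.284/1.02×10^-7) = 5.776×10^-3 rad.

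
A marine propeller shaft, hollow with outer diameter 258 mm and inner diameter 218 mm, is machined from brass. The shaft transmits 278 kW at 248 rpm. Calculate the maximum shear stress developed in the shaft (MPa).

ω = 2π·248/60 = 25.97 rad/s, so T = P/ω = 278×10³ / 25.97 = 10700 N·m.
J = π(d_o⁴ − d_i⁴)/32 = π(0.258⁴ − 0.218⁴)/32 = 2.133×10^-4 m⁴.
τ_max = T·r/J = 10700 × 0.129 / 2.133×10^-4 = 6.475×10^6 Pa.

6.48 MPa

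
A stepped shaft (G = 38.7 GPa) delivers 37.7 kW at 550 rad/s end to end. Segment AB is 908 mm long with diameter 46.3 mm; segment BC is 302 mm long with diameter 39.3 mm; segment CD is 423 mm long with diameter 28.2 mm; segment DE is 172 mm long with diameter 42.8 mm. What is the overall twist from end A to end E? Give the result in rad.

ω = 550 rad/s, so T = P/ω = 37.7×10³ / 550.0 = 68.55 N·m.
J_AB = π(0.0463)⁴/32 = 4.51×10^-7 m⁴; J_BC = π(0.0393)⁴/32 = 2.34×10^-7 m⁴; J_CD = π(0.0282)⁴/32 = 6.21×10^-8 m⁴; J_DE = π(0.0428)⁴/32 = 3.29×10^-7 m⁴.
θ = (T/G)·Σ L_i/J_i = (68.55/38.7×10⁹)·(0.908/4.51×10^-7 + 0.302/2.34×10^-7 + 0.423/6.21×10^-8 + 0.172/3.29×10^-7) = 0.01884 rad.

0.0188 rad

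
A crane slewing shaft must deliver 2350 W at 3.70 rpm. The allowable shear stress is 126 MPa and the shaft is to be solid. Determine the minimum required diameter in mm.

62.6 mm

ω = 2π·3.70/60 = 0.3875 rad/s, so T = P/ω = 2350 / 0.3875 = 6065 N·m.
For a solid shaft τ_max = 16T/(πd³), so d = (16T/(π τ_allow))^(1/3) = (16·6065/(π·1.26×10^8))^(1/3) = 0.06259 m.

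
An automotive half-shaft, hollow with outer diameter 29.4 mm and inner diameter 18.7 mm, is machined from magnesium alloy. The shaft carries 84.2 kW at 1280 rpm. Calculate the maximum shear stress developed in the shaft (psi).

ω = 2π·1280/60 = 134.0 rad/s, so T = P/ω = 84.2×10³ / 134.0 = 628.2 N·m.
J = π(d_o⁴ − d_i⁴)/32 = π(0.0294⁴ − 0.0187⁴)/32 = 6.134×10^-8 m⁴.
τ_max = T·r/J = 628.2 × 0.0147 / 6.134×10^-8 = 1.505×10^8 Pa.

21800 psi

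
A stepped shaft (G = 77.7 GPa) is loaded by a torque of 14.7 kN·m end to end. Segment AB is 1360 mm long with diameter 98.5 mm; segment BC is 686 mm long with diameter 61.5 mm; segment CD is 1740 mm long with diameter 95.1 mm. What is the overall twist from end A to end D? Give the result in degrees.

9.24°

J_AB = π(0.0985)⁴/32 = 9.24×10^-6 m⁴; J_BC = π(0.0615)⁴/32 = 1.40×10^-6 m⁴; J_CD = π(0.0951)⁴/32 = 8.03×10^-6 m⁴.
θ = (T/G)·Σ L_i/J_i = (14700/77.7×10⁹)·(1.36/9.24×10^-6 + 0.686/1.40×10^-6 + 1.74/8.03×10^-6) = 0.1612 rad.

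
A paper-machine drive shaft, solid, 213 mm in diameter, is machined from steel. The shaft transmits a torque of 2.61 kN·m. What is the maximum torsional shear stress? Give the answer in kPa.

J = πd⁴/32 = π(0.213)⁴/32 = 2.021×10^-4 m⁴.
τ_max = T·r/J = 2610 × 0.106 / 2.021×10^-4 = 1.376×10^6 Pa.

1380 kPa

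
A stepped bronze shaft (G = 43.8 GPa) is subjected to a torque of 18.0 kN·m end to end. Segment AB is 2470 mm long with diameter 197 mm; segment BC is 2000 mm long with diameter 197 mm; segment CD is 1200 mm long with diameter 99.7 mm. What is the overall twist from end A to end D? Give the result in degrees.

3.62°

J_AB = π(0.197)⁴/32 = 1.48×10^-4 m⁴; J_BC = π(0.197)⁴/32 = 1.48×10^-4 m⁴; J_CD = π(0.0997)⁴/32 = 9.70×10^-6 m⁴.
θ = (T/G)·Σ L_i/J_i = (18000/43.8×10⁹)·(2.47/1.48×10^-4 + 2.00/1.48×10^-4 + 1.20/9.70×10^-6) = 0.06326 rad.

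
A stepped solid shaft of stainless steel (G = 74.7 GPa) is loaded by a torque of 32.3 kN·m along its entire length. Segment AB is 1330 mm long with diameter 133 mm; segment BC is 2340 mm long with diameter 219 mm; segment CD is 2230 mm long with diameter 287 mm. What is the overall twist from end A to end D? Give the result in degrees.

J_AB = π(0.133)⁴/32 = 3.07×10^-5 m⁴; J_BC = π(0.219)⁴/32 = 2.26×10^-4 m⁴; J_CD = π(0.287)⁴/32 = 6.66×10^-4 m⁴.
θ = (T/G)·Σ L_i/J_i = (32300/74.7×10⁹)·(1.33/3.07×10^-5 + 2.34/2.26×10^-4 + 2.23/6.66×10^-4) = 0.02465 rad.

1.41°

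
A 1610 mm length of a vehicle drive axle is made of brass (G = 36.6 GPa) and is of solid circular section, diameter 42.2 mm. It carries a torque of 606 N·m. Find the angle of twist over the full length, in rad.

0.0856 rad

J = πd⁴/32 = π(0.0422)⁴/32 = 3.114×10^-7 m⁴.
θ = T·L/(G·J) = 606.0 × 1.61 / (36.6×10⁹ × 3.114×10^-7) = 0.08562 rad.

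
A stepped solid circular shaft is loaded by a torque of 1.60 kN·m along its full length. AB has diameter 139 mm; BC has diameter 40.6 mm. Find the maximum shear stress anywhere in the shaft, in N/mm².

122 N/mm²

Under the same torque, τ_max = 16T/(πd³) is largest where d is smallest — segment BC (d = 40.6 mm).
τ_max = 16·1600/(π·(0.0406)³) = 1.218×10^8 Pa.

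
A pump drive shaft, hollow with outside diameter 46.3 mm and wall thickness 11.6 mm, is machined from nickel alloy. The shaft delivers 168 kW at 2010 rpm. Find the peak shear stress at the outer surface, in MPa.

ω = 2π·2010/60 = 210.5 rad/s, so T = P/ω = 168×10³ / 210.5 = 798.2 N·m.
J = π(d_o⁴ − d_i⁴)/32 = π(0.0463⁴ − 0.0231⁴)/32 = 4.232×10^-7 m⁴.
τ_max = T·r/J = 798.2 × 0.0231 / 4.232×10^-7 = 4.366×10^7 Pa.

43.7 MPa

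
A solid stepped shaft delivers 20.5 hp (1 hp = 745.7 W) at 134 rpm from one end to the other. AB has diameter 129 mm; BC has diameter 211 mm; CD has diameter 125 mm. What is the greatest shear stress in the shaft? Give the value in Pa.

2.84e6 Pa

ω = 2π·134/60 = 14.03 rad/s, so T = P/ω = 20.5×745.7 / 14.03 = 1089 N·m.
Under the same torque, τ_max = 16T/(πd³) is largest where d is smallest — segment CD (d = 125 mm).
τ_max = 16·1089/(π·(0.125)³) = 2.841×10^6 Pa.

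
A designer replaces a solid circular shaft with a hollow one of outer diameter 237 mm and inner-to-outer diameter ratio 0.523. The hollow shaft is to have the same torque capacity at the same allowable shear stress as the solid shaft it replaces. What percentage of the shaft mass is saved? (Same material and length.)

23.5 %

Equal τ_max and T ⇒ the solid shaft needs d_s³ = d_o³(1−k⁴), so d_s = 237·(1−0.523⁴)^(1/3) = 230.9 mm.
Area ratio A_h/A_s = d_o²(1−k²)/d_s² = (1−k²)/(1−k⁴)^(2/3) = 0.7651.
Mass saving = 1 − 0.7651 = 23.5 %.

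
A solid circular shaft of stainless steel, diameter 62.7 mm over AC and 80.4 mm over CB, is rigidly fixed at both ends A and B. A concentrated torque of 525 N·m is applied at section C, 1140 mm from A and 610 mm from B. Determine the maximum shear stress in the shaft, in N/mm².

4.29 N/mm²

Compatibility: T_A·a/J_AC = T_B·b/J_CB with T_A + T_B = T₀.
J_AC = 1.52×10^-6 m⁴, J_CB = 4.10×10^-6 m⁴, so T_A = T₀·(J_AC/a)/((J_AC/a)+(J_CB/b)) = 86.74 N·m, T_B = 438.3 N·m.
τ in each portion: τ_AC = 1.79×10^6 Pa, τ_CB = 4.29×10^6 Pa; maximum is in CB.
τ_max = T_CB·r/J = 438.3·0.0402/4.10×10^-6 = 4.295×10^6 Pa.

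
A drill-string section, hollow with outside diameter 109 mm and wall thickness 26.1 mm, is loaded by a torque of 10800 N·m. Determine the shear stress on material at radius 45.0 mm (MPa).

37.9 MPa

J = π(d_o⁴ − d_i⁴)/32 = π(0.109⁴ − 0.0568⁴)/32 = 1.284×10^-5 m⁴.
Shear stress varies linearly with radius: τ = T·r/J = 10800 × 0.0450 / 1.284×10^-5 = 3.786×10^7 Pa.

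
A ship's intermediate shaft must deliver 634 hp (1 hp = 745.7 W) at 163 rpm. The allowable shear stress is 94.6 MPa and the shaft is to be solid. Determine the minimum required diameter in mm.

ω = 2π·163/60 = 17.07 rad/s, so T = P/ω = 634×745.7 / 17.07 = 27700 N·m.
For a solid shaft τ_max = 16T/(πd³), so d = (16T/(π τ_allow))^(1/3) = (16·27700/(π·9.46×10^7))^(1/3) = 0.1142 m.

114 mm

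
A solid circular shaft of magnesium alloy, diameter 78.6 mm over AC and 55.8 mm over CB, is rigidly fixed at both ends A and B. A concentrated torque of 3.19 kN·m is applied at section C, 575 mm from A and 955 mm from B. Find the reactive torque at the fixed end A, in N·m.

Compatibility: T_A·a/J_AC = T_B·b/J_CB with T_A + T_B = T₀.
J_AC = 3.75×10^-6 m⁴, J_CB = 9.52×10^-7 m⁴, so T_A = T₀·(J_AC/a)/((J_AC/a)+(J_CB/b)) = 2767 N·m, T_B = 423.2 N·m.

2770 N·m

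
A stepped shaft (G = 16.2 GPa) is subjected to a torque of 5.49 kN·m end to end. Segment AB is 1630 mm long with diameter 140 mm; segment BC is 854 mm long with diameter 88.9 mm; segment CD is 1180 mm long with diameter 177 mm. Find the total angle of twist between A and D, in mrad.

66.0 mrad

J_AB = π(0.140)⁴/32 = 3.77×10^-5 m⁴; J_BC = π(0.0889)⁴/32 = 6.13×10^-6 m⁴; J_CD = π(0.177)⁴/32 = 9.64×10^-5 m⁴.
θ = (T/G)·Σ L_i/J_i = (5490/16.2×10⁹)·(1.63/3.77×10^-5 + 0.854/6.13×10^-6 + 1.18/9.64×10^-5) = 0.06599 rad.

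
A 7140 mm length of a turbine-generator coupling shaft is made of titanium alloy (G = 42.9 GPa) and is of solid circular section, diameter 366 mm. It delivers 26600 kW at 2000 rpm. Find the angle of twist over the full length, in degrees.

ω = 2π·2000/60 = 209.4 rad/s, so T = P/ω = 26600×10³ / 209.4 = 127000 N·m.
J = πd⁴/32 = π(0.366)⁴/32 = 1.762×10^-3 m⁴.
θ = T·L/(G·J) = 127000 × 7.14 / (42.9×10⁹ × 1.762×10^-3) = 0.01200 rad.

0.687°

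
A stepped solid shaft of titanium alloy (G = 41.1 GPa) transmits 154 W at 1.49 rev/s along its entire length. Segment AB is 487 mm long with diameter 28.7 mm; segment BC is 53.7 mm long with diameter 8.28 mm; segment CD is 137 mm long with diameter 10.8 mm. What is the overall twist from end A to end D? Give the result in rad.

ω = 2π·1.49 = 9.362 rad/s, so T = P/ω = 154 / 9.362 = 16.45 N·m.
J_AB = π(0.0287)⁴/32 = 6.66×10^-8 m⁴; J_BC = π(0.00828)⁴/32 = 4.61×10^-10 m⁴; J_CD = π(0.0108)⁴/32 = 1.34×10^-9 m⁴.
θ = (T/G)·Σ L_i/J_i = (16.45/41.1×10⁹)·(0.487/6.66×10^-8 + 0.0537/4.61×10^-10 + 0.137/1.34×10^-9) = 0.09056 rad.

0.0906 rad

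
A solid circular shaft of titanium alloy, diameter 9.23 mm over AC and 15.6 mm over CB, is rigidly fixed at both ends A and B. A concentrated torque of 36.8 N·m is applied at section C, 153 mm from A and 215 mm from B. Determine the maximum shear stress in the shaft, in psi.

Compatibility: T_A·a/J_AC = T_B·b/J_CB with T_A + T_B = T₀.
J_AC = 7.13×10^-10 m⁴, J_CB = 5.81×10^-9 m⁴, so T_A = T₀·(J_AC/a)/((J_AC/a)+(J_CB/b)) = 5.406 N·m, T_B = 31.39 N·m.
τ in each portion: τ_AC = 3.50×10^7 Pa, τ_CB = 4.21×10^7 Pa; maximum is in CB.
τ_max = T_CB·r/J = 31.39·0.00780/5.81×10^-9 = 4.212×10^7 Pa.

6110 psi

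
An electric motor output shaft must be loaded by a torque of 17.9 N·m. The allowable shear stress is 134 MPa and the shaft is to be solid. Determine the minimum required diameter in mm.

8.80 mm

For a solid shaft τ_max = 16T/(πd³), so d = (16T/(π τ_allow))^(1/3) = (16·17.90/(π·1.34×10^8))^(1/3) = 0.008795 m.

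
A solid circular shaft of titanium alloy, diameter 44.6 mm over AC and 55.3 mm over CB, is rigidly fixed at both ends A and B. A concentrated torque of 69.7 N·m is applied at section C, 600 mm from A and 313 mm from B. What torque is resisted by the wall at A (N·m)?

Compatibility: T_A·a/J_AC = T_B·b/J_CB with T_A + T_B = T₀.
J_AC = 3.88×10^-7 m⁴, J_CB = 9.18×10^-7 m⁴, so T_A = T₀·(J_AC/a)/((J_AC/a)+(J_CB/b)) = 12.60 N·m, T_B = 57.10 N·m.

12.6 N·m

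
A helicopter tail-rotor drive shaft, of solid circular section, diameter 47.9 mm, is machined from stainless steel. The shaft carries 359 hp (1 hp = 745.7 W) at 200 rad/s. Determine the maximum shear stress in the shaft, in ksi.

ω = 200 rad/s, so T = P/ω = 359×745.7 / 200.0 = 1339 N·m.
J = πd⁴/32 = π(0.0479)⁴/32 = 5.168×10^-7 m⁴.
τ_max = T·r/J = 1339 × 0.0239 / 5.168×10^-7 = 6.203×10^7 Pa.

9.00 ksi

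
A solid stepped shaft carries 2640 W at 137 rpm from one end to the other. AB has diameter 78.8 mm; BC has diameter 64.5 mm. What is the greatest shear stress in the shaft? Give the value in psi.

507 psi

ω = 2π·137/60 = 14.35 rad/s, so T = P/ω = 2640 / 14.35 = 184.0 N·m.
Under the same torque, τ_max = 16T/(πd³) is largest where d is smallest — segment BC (d = 64.5 mm).
τ_max = 16·184.0/(π·(0.0645)³) = 3.493×10^6 Pa.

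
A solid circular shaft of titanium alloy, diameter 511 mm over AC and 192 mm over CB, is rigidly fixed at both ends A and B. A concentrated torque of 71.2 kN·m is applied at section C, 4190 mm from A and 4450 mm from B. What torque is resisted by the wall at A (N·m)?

69900 N·m

Compatibility: T_A·a/J_AC = T_B·b/J_CB with T_A + T_B = T₀.
J_AC = 6.69×10^-3 m⁴, J_CB = 1.33×10^-4 m⁴, so T_A = T₀·(J_AC/a)/((J_AC/a)+(J_CB/b)) = 69890 N·m, T_B = 1312 N·m.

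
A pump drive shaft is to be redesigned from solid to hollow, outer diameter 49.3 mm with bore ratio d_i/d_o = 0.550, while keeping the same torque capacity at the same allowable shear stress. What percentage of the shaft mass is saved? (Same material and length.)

25.6 %

Equal τ_max and T ⇒ the solid shaft needs d_s³ = d_o³(1−k⁴), so d_s = 49.3·(1−0.550⁴)^(1/3) = 47.75 mm.
Area ratio A_h/A_s = d_o²(1−k²)/d_s² = (1−k²)/(1−k⁴)^(2/3) = 0.7436.
Mass saving = 1 − 0.7436 = 25.6 %.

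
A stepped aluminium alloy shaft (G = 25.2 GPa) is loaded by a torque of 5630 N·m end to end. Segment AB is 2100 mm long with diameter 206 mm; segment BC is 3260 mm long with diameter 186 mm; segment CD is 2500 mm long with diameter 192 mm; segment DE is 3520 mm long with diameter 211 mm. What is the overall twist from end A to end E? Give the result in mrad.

17.1 mrad

J_AB = π(0.206)⁴/32 = 1.77×10^-4 m⁴; J_BC = π(0.186)⁴/32 = 1.18×10^-4 m⁴; J_CD = π(0.192)⁴/32 = 1.33×10^-4 m⁴; J_DE = π(0.211)⁴/32 = 1.95×10^-4 m⁴.
θ = (T/G)·Σ L_i/J_i = (5630/25.2×10⁹)·(2.10/1.77×10^-4 + 3.26/1.18×10^-4 + 2.50/1.33×10^-4 + 3.52/1.95×10^-4) = 0.01708 rad.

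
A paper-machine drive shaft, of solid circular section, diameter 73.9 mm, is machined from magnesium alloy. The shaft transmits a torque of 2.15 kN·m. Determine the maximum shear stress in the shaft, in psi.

3940 psi

J = πd⁴/32 = π(0.0739)⁴/32 = 2.928×10^-6 m⁴.
τ_max = T·r/J = 2150 × 0.0370 / 2.928×10^-6 = 2.713×10^7 Pa.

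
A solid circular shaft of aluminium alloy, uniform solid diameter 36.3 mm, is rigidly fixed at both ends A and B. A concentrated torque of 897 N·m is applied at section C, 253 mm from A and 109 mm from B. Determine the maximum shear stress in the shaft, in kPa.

With uniform GJ and both ends fixed, compatibility θ_AC = θ_CB gives T_A·a = T_B·b, together with T_A + T_B = T₀.
T_A = T₀·b/(a+b) = 897.0·109/362.0 = 270.1 N·m; T_B = 626.9 N·m.
τ in each portion: τ_AC = 2.88×10^7 Pa, τ_CB = 6.68×10^7 Pa; maximum is in CB.
τ_max = T_CB·r/J = 626.9·0.0181/1.70×10^-7 = 6.675×10^7 Pa.

66800 kPa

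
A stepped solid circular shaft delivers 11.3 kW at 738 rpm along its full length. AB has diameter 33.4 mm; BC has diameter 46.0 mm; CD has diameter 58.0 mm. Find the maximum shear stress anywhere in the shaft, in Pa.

ω = 2π·738/60 = 77.28 rad/s, so T = P/ω = 11.3×10³ / 77.28 = 146.2 N·m.
Under the same torque, τ_max = 16T/(πd³) is largest where d is smallest — segment AB (d = 33.4 mm).
τ_max = 16·146.2/(π·(0.0334)³) = 1.999×10^7 Pa.

2.00e7 Pa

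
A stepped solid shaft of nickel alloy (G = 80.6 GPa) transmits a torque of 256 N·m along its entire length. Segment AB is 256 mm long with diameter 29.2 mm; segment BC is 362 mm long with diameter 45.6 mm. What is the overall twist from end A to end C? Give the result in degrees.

J_AB = π(0.0292)⁴/32 = 7.14×10^-8 m⁴; J_BC = π(0.0456)⁴/32 = 4.24×10^-7 m⁴.
θ = (T/G)·Σ L_i/J_i = (256.0/80.6×10⁹)·(0.256/7.14×10^-8 + 0.362/4.24×10^-7) = 0.01410 rad.

0.808°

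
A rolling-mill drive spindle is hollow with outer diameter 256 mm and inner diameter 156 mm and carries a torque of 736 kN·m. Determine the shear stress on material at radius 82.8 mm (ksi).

J = π(d_o⁴ − d_i⁴)/32 = π(0.256⁴ − 0.156⁴)/32 = 3.635×10^-4 m⁴.
Shear stress varies linearly with radius: τ = T·r/J = 736000 × 0.0828 / 3.635×10^-4 = 1.676×10^8 Pa.

24.3 ksi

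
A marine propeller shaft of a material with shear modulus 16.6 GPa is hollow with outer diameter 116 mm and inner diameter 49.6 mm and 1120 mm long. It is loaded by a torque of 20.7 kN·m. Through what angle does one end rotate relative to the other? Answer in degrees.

4.66°

J = π(d_o⁴ − d_i⁴)/32 = π(0.116⁴ − 0.0496⁴)/32 = 1.718×10^-5 m⁴.
θ = T·L/(G·J) = 20700 × 1.12 / (16.6×10⁹ × 1.718×10^-5) = 0.08129 rad.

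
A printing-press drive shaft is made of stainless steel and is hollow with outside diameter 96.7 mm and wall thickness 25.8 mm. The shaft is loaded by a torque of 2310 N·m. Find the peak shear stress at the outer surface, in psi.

1980 psi

J = π(d_o⁴ − d_i⁴)/32 = π(0.0967⁴ − 0.0451⁴)/32 = 8.178×10^-6 m⁴.
τ_max = T·r/J = 2310 × 0.0484 / 8.178×10^-6 = 1.366×10^7 Pa.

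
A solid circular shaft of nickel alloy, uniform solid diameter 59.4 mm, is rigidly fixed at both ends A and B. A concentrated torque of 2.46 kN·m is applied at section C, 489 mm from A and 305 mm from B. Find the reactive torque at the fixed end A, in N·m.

With uniform GJ and both ends fixed, compatibility θ_AC = θ_CB gives T_A·a = T_B·b, together with T_A + T_B = T₀.
T_A = T₀·b/(a+b) = 2460·305/794.0 = 945.0 N·m; T_B = 1515 N·m.

945 N·m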